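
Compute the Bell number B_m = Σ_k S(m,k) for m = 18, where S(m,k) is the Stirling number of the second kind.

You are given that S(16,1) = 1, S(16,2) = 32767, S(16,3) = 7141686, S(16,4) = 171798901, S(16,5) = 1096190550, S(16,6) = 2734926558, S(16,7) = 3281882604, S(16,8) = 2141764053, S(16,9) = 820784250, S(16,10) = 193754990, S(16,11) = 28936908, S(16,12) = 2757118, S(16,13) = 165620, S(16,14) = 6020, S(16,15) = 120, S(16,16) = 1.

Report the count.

row 17: T[17][1]=1·1+0=1  T[17][2]=2·32767+1=65535  T[17][3]=3·7141686+32767=21457825  T[17][4]=4·171798901+7141686=694337290  T[17][5]=5·1096190550+171798901=5652751651  T[17][6]=6·2734926558+1096190550=17505749898  T[17][7]=7·3281882604+2734926558=25708104786  T[17][8]=8·2141764053+3281882604=20415995028  T[17][9]=9·820784250+2141764053=9528822303  T[17][10]=10·193754990+820784250=2758334150  T[17][11]=11·28936908+193754990=512060978  T[17][12]=12·2757118+28936908=62022324  T[17][13]=13·165620+2757118=4910178  T[17][14]=14·6020+165620=249900  T[17][15]=15·120+6020=7820  T[17][16]=16·1+120=136  T[17][17]=17·0+1=1
row 18: T[18][1]=1·1+0=1  T[18][2]=2·65535+1=131071  T[18][3]=3·21457825+65535=64439010  T[18][4]=4·694337290+21457825=2798806985  T[18][5]=5·5652751651+694337290=28958095545  T[18][6]=6·17505749898+5652751651=110687251039  T[18][7]=7·25708104786+17505749898=197462483400  T[18][8]=8·20415995028+25708104786=189036065010  T[18][9]=9·9528822303+20415995028=106175395755  T[18][10]=10·2758334150+9528822303=37112163803  T[18][11]=11·512060978+2758334150=8391004908  T[18][12]=12·62022324+512060978=1256328866  T[18][13]=13·4910178+62022324=125854638  T[18][14]=14·249900+4910178=8408778  T[18][15]=15·7820+249900=367200  T[18][16]=16·136+7820=9996  T[18][17]=17·1+136=153  T[18][18]=18·0+1=1
B_18 = ΣS(18,k) = 1+131071+64439010+2798806985+28958095545+110687251039+197462483400+189036065010+106175395755+37112163803+8391004908+1256328866+125854638+8408778+367200+9996+153+1 = 682076806159

682076806159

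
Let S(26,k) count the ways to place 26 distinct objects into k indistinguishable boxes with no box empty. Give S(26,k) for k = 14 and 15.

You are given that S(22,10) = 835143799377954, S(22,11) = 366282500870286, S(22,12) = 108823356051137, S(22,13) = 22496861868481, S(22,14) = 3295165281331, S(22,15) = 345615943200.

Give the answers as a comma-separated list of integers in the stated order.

@23  (23,11):366282500870286·11+835143799377954→4864251308951100, (23,12):108823356051137·12+366282500870286→1672162773483930, (23,13):22496861868481·13+108823356051137→401282560341390, (23,14):3295165281331·14+22496861868481→68629175807115, (23,15):345615943200·15+3295165281331→8479404429331
@24  (24,12):1672162773483930·12+4864251308951100→24930204590758260, (24,13):401282560341390·13+1672162773483930→6888836057922000, (24,14):68629175807115·14+401282560341390→1362091021641000, (24,15):8479404429331·15+68629175807115→195820242247080
@25  (25,13):6888836057922000·13+24930204590758260→114485073343744260, (25,14):1362091021641000·14+6888836057922000→25958110360896000, (25,15):195820242247080·15+1362091021641000→4299394655347200
@26  (26,14):25958110360896000·14+114485073343744260→477898618396288260, (26,15):4299394655347200·15+25958110360896000→90449030191104000
Read S(26,14) = 477898618396288260, S(26,15) = 90449030191104000.

477898618396288260, 90449030191104000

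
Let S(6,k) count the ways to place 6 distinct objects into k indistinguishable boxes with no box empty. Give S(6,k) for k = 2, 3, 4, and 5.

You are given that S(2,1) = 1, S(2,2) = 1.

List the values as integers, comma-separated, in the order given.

row 3: T[3][1]=1·1+0=1  T[3][2]=2·1+1=3  T[3][3]=3·0+1=1
row 4: T[4][1]=1·1+0=1  T[4][2]=2·3+1=7  T[4][3]=3·1+3=6  T[4][4]=4·0+1=1
row 5: T[5][1]=1·1+0=1  T[5][2]=2·7+1=15  T[5][3]=3·6+7=25  T[5][4]=4·1+6=10  T[5][5]=5·0+1=1
row 6: T[6][2]=2·15+1=31  T[6][3]=3·25+15=90  T[6][4]=4·10+25=65  T[6][5]=5·1+10=15
Read S(6,2) = 31, S(6,3) = 90, S(6,4) = 65, S(6,5) = 15.

31, 90, 65, 15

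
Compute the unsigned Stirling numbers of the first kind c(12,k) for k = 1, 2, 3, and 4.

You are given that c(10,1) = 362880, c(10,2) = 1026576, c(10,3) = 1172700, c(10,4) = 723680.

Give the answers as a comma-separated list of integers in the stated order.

39916800, 120543840, 150917976, 105258076

row 11: T[11][1]=10·362880+0=3628800  T[11][2]=10·1026576+362880=10628640  T[11][3]=10·1172700+1026576=12753576  T[11][4]=10·723680+1172700=8409500
row 12: T[12][1]=11·3628800+0=39916800  T[12][2]=11·10628640+3628800=120543840  T[12][3]=11·12753576+10628640=150917976  T[12][4]=11·8409500+12753576=105258076
Read c(12,1) = 39916800, c(12,2) = 120543840, c(12,3) = 150917976, c(12,4) = 105258076.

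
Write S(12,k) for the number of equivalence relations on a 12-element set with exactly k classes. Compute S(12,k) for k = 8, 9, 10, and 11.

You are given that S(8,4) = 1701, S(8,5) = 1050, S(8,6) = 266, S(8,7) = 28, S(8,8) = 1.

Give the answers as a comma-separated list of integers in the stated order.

i=9: T(9,5)=1701+5·1050=6951 | T(9,6)=1050+6·266=2646 | T(9,7)=266+7·28=462 | T(9,8)=28+8·1=36 | T(9,9)=1+9·0=1
i=10: T(10,6)=6951+6·2646=22827 | T(10,7)=2646+7·462=5880 | T(10,8)=462+8·36=750 | T(10,9)=36+9·1=45 | T(10,10)=1+10·0=1
i=11: T(11,7)=22827+7·5880=63987 | T(11,8)=5880+8·750=11880 | T(11,9)=750+9·45=1155 | T(11,10)=45+10·1=55 | T(11,11)=1+11·0=1
i=12: T(12,8)=63987+8·11880=159027 | T(12,9)=11880+9·1155=22275 | T(12,10)=1155+10·55=1705 | T(12,11)=55+11·1=66
Read S(12,8) = 159027, S(12,9) = 22275, S(12,10) = 1705, S(12,11) = 66.

159027, 22275, 1705, 66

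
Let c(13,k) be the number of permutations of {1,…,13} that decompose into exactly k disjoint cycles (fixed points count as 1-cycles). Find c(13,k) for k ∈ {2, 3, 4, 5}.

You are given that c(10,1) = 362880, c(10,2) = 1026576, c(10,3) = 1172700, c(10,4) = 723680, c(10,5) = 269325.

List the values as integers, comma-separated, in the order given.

r11: T_11,1=10×362880+0=3628800; T_11,2=10×1026576+362880=10628640; T_11,3=10×1172700+1026576=12753576; T_11,4=10×723680+1172700=8409500; T_11,5=10×269325+723680=3416930
r12: T_12,1=11×3628800+0=39916800; T_12,2=11×10628640+3628800=120543840; T_12,3=11×12753576+10628640=150917976; T_12,4=11×8409500+12753576=105258076; T_12,5=11×3416930+8409500=45995730
r13: T_13,2=12×120543840+39916800=1486442880; T_13,3=12×150917976+120543840=1931559552; T_13,4=12×105258076+150917976=1414014888; T_13,5=12×45995730+105258076=657206836
Read c(13,2) = 1486442880, c(13,3) = 1931559552, c(13,4) = 1414014888, c(13,5) = 657206836.

1486442880, 1931559552, 1414014888, 657206836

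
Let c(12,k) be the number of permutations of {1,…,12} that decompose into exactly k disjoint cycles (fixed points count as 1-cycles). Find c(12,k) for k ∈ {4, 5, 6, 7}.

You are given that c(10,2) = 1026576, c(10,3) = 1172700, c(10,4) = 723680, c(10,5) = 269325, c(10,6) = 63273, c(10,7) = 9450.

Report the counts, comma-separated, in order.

105258076, 45995730, 13339535, 2637558

r11: T_11,3=10×1172700+1026576=12753576; T_11,4=10×723680+1172700=8409500; T_11,5=10×269325+723680=3416930; T_11,6=10×63273+269325=902055; T_11,7=10×9450+63273=157773
r12: T_12,4=11×8409500+12753576=105258076; T_12,5=11×3416930+8409500=45995730; T_12,6=11×902055+3416930=13339535; T_12,7=11×157773+902055=2637558
Read c(12,4) = 105258076, c(12,5) = 45995730, c(12,6) = 13339535, c(12,7) = 2637558.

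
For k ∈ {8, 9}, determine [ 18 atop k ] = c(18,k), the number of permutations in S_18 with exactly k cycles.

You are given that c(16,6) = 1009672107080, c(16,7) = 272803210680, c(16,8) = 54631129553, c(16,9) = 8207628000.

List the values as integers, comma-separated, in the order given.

[17] T[17,7]:16*272803210680+1009672107080=5374523477960 · T[17,8]:16*54631129553+272803210680=1146901283528 · T[17,9]:16*8207628000+54631129553=185953177553
[18] T[18,8]:17*1146901283528+5374523477960=24871845297936 · T[18,9]:17*185953177553+1146901283528=4308105301929
Read c(18,8) = 24871845297936, c(18,9) = 4308105301929.

24871845297936, 4308105301929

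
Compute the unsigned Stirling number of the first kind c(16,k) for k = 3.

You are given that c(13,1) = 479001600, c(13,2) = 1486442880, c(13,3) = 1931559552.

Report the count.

row 14: T[14][1]=13·479001600+0=6227020800  T[14][2]=13·1486442880+479001600=19802759040  T[14][3]=13·1931559552+1486442880=26596717056
row 15: T[15][2]=14·19802759040+6227020800=283465647360  T[15][3]=14·26596717056+19802759040=392156797824
row 16: T[16][3]=15·392156797824+283465647360=6165817614720
Read c(16,3) = 6165817614720.

6165817614720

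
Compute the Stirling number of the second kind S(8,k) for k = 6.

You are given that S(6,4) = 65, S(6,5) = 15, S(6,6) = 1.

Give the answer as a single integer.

[7] T[7,5]:5*15+65=140 · T[7,6]:6*1+15=21
[8] T[8,6]:6*21+140=266
Read S(8,6) = 266.

266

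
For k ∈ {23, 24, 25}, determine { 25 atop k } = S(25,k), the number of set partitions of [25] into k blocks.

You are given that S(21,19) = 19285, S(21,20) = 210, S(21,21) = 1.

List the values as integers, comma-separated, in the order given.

row 22: T[22][20]=20·210+19285=23485  T[22][21]=21·1+210=231  T[22][22]=22·0+1=1
row 23: T[23][21]=21·231+23485=28336  T[23][22]=22·1+231=253  T[23][23]=23·0+1=1
row 24: T[24][22]=22·253+28336=33902  T[24][23]=23·1+253=276  T[24][24]=24·0+1=1
row 25: T[25][23]=23·276+33902=40250  T[25][24]=24·1+276=300  T[25][25]=25·0+1=1
Read S(25,23) = 40250, S(25,24) = 300, S(25,25) = 1.

40250, 300, 1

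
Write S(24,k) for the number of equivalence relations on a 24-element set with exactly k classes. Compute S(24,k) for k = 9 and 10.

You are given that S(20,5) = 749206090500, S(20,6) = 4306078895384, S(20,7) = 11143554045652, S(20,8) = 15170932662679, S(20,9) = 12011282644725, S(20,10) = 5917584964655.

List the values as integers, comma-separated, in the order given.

i=21: T(21,6)=749206090500+6·4306078895384=26585679462804 | T(21,7)=4306078895384+7·11143554045652=82310957214948 | T(21,8)=11143554045652+8·15170932662679=132511015347084 | T(21,9)=15170932662679+9·12011282644725=123272476465204 | T(21,10)=12011282644725+10·5917584964655=71187132291275
i=22: T(22,7)=26585679462804+7·82310957214948=602762379967440 | T(22,8)=82310957214948+8·132511015347084=1142399079991620 | T(22,9)=132511015347084+9·123272476465204=1241963303533920 | T(22,10)=123272476465204+10·71187132291275=835143799377954
i=23: T(23,8)=602762379967440+8·1142399079991620=9741955019900400 | T(23,9)=1142399079991620+9·1241963303533920=12320068811796900 | T(23,10)=1241963303533920+10·835143799377954=9593401297313460
i=24: T(24,9)=9741955019900400+9·12320068811796900=120622574326072500 | T(24,10)=12320068811796900+10·9593401297313460=108254081784931500
Read S(24,9) = 120622574326072500, S(24,10) = 108254081784931500.

120622574326072500, 108254081784931500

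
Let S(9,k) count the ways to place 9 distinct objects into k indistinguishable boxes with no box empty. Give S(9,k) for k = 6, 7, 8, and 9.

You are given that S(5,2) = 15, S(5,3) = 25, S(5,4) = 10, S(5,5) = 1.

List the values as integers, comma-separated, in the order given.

2646, 462, 36, 1

i=6: T(6,3)=15+3·25=90 | T(6,4)=25+4·10=65 | T(6,5)=10+5·1=15 | T(6,6)=1+6·0=1
i=7: T(7,4)=90+4·65=350 | T(7,5)=65+5·15=140 | T(7,6)=15+6·1=21 | T(7,7)=1+7·0=1
i=8: T(8,5)=350+5·140=1050 | T(8,6)=140+6·21=266 | T(8,7)=21+7·1=28 | T(8,8)=1+8·0=1
i=9: T(9,6)=1050+6·266=2646 | T(9,7)=266+7·28=462 | T(9,8)=28+8·1=36 | T(9,9)=1+9·0=1
Read S(9,6) = 2646, S(9,7) = 462, S(9,8) = 36, S(9,9) = 1.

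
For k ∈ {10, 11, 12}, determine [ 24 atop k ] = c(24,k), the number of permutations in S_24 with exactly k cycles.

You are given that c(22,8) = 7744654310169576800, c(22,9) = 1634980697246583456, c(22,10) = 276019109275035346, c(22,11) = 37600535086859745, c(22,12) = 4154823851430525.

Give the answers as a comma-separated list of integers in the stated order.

220984454979433717396, 33081711368574204996, 4070384057007569521

row 23: T[23][9]=22·1634980697246583456+7744654310169576800=43714229649594412832  T[23][10]=22·276019109275035346+1634980697246583456=7707401101297361068  T[23][11]=22·37600535086859745+276019109275035346=1103230881185949736  T[23][12]=22·4154823851430525+37600535086859745=129006659818331295
row 24: T[24][10]=23·7707401101297361068+43714229649594412832=220984454979433717396  T[24][11]=23·1103230881185949736+7707401101297361068=33081711368574204996  T[24][12]=23·129006659818331295+1103230881185949736=4070384057007569521
Read c(24,10) = 220984454979433717396, c(24,11) = 33081711368574204996, c(24,12) = 4070384057007569521.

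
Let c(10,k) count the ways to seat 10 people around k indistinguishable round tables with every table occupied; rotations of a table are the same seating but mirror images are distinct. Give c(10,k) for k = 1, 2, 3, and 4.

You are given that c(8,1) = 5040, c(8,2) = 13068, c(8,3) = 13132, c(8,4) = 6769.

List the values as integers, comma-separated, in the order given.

362880, 1026576, 1172700, 723680

r9: T_9,1=8×5040+0=40320; T_9,2=8×13068+5040=109584; T_9,3=8×13132+13068=118124; T_9,4=8×6769+13132=67284
r10: T_10,1=9×40320+0=362880; T_10,2=9×109584+40320=1026576; T_10,3=9×118124+109584=1172700; T_10,4=9×67284+118124=723680
Read c(10,1) = 362880, c(10,2) = 1026576, c(10,3) = 1172700, c(10,4) = 723680.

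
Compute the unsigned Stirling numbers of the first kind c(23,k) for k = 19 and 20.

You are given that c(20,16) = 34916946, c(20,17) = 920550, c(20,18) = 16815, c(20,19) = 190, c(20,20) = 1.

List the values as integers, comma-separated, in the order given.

i=21: T(21,17)=34916946+20·920550=53327946 | T(21,18)=920550+20·16815=1256850 | T(21,19)=16815+20·190=20615 | T(21,20)=190+20·1=210
i=22: T(22,18)=53327946+21·1256850=79721796 | T(22,19)=1256850+21·20615=1689765 | T(22,20)=20615+21·210=25025
i=23: T(23,19)=79721796+22·1689765=116896626 | T(23,20)=1689765+22·25025=2240315
Read c(23,19) = 116896626, c(23,20) = 2240315.

116896626, 2240315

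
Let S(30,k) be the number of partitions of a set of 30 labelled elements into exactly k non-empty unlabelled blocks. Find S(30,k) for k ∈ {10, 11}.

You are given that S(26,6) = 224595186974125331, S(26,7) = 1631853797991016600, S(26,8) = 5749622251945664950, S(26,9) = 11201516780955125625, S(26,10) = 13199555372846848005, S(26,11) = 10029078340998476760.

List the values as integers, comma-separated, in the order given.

r27: T_27,7=7×1631853797991016600+224595186974125331=11647571772911241531; T_27,8=8×5749622251945664950+1631853797991016600=47628831813556336200; T_27,9=9×11201516780955125625+5749622251945664950=106563273280541795575; T_27,10=10×13199555372846848005+11201516780955125625=143197070509423605675; T_27,11=11×10029078340998476760+13199555372846848005=123519417123830092365
r28: T_28,8=8×47628831813556336200+11647571772911241531=392678226281361931131; T_28,9=9×106563273280541795575+47628831813556336200=1006698291338432496375; T_28,10=10×143197070509423605675+106563273280541795575=1538533978374777852325; T_28,11=11×123519417123830092365+143197070509423605675=1501910658871554621690
r29: T_29,9=9×1006698291338432496375+392678226281361931131=9452962848327254398506; T_29,10=10×1538533978374777852325+1006698291338432496375=16392038075086211019625; T_29,11=11×1501910658871554621690+1538533978374777852325=18059551225961878690915
r30: T_30,10=10×16392038075086211019625+9452962848327254398506=173373343599189364594756; T_30,11=11×18059551225961878690915+16392038075086211019625=215047101560666876619690
Read S(30,10) = 173373343599189364594756, S(30,11) = 215047101560666876619690.

173373343599189364594756, 215047101560666876619690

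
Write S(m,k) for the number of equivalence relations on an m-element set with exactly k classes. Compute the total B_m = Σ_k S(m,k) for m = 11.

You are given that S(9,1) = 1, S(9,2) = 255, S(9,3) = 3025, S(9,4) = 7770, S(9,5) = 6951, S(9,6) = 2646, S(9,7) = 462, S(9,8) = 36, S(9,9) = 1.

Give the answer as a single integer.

r10: T_10,1=1×1+0=1; T_10,2=2×255+1=511; T_10,3=3×3025+255=9330; T_10,4=4×7770+3025=34105; T_10,5=5×6951+7770=42525; T_10,6=6×2646+6951=22827; T_10,7=7×462+2646=5880; T_10,8=8×36+462=750; T_10,9=9×1+36=45; T_10,10=10×0+1=1
r11: T_11,1=1×1+0=1; T_11,2=2×511+1=1023; T_11,3=3×9330+511=28501; T_11,4=4×34105+9330=145750; T_11,5=5×42525+34105=246730; T_11,6=6×22827+42525=179487; T_11,7=7×5880+22827=63987; T_11,8=8×750+5880=11880; T_11,9=9×45+750=1155; T_11,10=10×1+45=55; T_11,11=11×0+1=1
B_11 = ΣS(11,k) = 1+1023+28501+145750+246730+179487+63987+11880+1155+55+1 = 678570

678570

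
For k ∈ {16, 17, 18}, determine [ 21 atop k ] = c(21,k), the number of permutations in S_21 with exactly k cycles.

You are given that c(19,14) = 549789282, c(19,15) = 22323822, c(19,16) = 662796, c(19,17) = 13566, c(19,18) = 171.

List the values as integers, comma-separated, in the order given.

1672280820, 53327946, 1256850

r20: T_20,15=19×22323822+549789282=973941900; T_20,16=19×662796+22323822=34916946; T_20,17=19×13566+662796=920550; T_20,18=19×171+13566=16815
r21: T_21,16=20×34916946+973941900=1672280820; T_21,17=20×920550+34916946=53327946; T_21,18=20×16815+920550=1256850
Read c(21,16) = 1672280820, c(21,17) = 53327946, c(21,18) = 1256850.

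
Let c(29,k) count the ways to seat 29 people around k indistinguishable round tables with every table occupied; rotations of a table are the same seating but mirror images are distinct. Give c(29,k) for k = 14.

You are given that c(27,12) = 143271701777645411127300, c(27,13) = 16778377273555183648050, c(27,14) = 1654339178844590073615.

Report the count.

2316762871029690607422990

i=28: T(28,13)=143271701777645411127300+27·16778377273555183648050=596287888163635369624650 | T(28,14)=16778377273555183648050+27·1654339178844590073615=61445535102359115635655
i=29: T(29,14)=596287888163635369624650+28·61445535102359115635655=2316762871029690607422990
Read c(29,14) = 2316762871029690607422990.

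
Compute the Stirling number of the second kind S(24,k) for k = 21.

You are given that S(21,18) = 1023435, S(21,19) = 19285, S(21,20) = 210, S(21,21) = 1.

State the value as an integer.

r22: T_22,19=19×19285+1023435=1389850; T_22,20=20×210+19285=23485; T_22,21=21×1+210=231
r23: T_23,20=20×23485+1389850=1859550; T_23,21=21×231+23485=28336
r24: T_24,21=21×28336+1859550=2454606
Read S(24,21) = 2454606.

2454606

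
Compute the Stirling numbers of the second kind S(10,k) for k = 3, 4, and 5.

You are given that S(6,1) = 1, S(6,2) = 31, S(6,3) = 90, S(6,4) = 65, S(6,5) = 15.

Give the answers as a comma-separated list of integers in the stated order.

[7] T[7,1]:1*1+0=1 · T[7,2]:2*31+1=63 · T[7,3]:3*90+31=301 · T[7,4]:4*65+90=350 · T[7,5]:5*15+65=140
[8] T[8,1]:1*1+0=1 · T[8,2]:2*63+1=127 · T[8,3]:3*301+63=966 · T[8,4]:4*350+301=1701 · T[8,5]:5*140+350=1050
[9] T[9,2]:2*127+1=255 · T[9,3]:3*966+127=3025 · T[9,4]:4*1701+966=7770 · T[9,5]:5*1050+1701=6951
[10] T[10,3]:3*3025+255=9330 · T[10,4]:4*7770+3025=34105 · T[10,5]:5*6951+7770=42525
Read S(10,3) = 9330, S(10,4) = 34105, S(10,5) = 42525.

9330, 34105, 42525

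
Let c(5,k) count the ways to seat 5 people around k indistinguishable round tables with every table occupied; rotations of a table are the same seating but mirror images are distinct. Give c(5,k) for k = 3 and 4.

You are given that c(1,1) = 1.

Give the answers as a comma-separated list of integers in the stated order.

[2] T[2,1]:1*1+0=1 · T[2,2]:1*0+1=1
[3] T[3,1]:2*1+0=2 · T[3,2]:2*1+1=3 · T[3,3]:2*0+1=1
[4] T[4,2]:3*3+2=11 · T[4,3]:3*1+3=6 · T[4,4]:3*0+1=1
[5] T[5,3]:4*6+11=35 · T[5,4]:4*1+6=10
Read c(5,3) = 35, c(5,4) = 10.

35, 10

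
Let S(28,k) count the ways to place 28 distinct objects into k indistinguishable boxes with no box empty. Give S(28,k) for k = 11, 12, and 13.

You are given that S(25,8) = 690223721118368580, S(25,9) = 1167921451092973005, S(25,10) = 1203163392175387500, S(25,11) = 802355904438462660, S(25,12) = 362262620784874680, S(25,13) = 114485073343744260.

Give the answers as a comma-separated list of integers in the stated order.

i=26: T(26,9)=690223721118368580+9·1167921451092973005=11201516780955125625 | T(26,10)=1167921451092973005+10·1203163392175387500=13199555372846848005 | T(26,11)=1203163392175387500+11·802355904438462660=10029078340998476760 | T(26,12)=802355904438462660+12·362262620784874680=5149507353856958820 | T(26,13)=362262620784874680+13·114485073343744260=1850568574253550060
i=27: T(27,10)=11201516780955125625+10·13199555372846848005=143197070509423605675 | T(27,11)=13199555372846848005+11·10029078340998476760=123519417123830092365 | T(27,12)=10029078340998476760+12·5149507353856958820=71823166587281982600 | T(27,13)=5149507353856958820+13·1850568574253550060=29206898819153109600
i=28: T(28,11)=143197070509423605675+11·123519417123830092365=1501910658871554621690 | T(28,12)=123519417123830092365+12·71823166587281982600=985397416171213883565 | T(28,13)=71823166587281982600+13·29206898819153109600=451512851236272407400
Read S(28,11) = 1501910658871554621690, S(28,12) = 985397416171213883565, S(28,13) = 451512851236272407400.

1501910658871554621690, 985397416171213883565, 451512851236272407400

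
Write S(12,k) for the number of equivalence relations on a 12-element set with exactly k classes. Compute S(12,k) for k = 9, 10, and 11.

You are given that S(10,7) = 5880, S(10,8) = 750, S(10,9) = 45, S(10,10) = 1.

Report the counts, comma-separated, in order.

22275, 1705, 66

r11: T_11,8=8×750+5880=11880; T_11,9=9×45+750=1155; T_11,10=10×1+45=55; T_11,11=11×0+1=1
r12: T_12,9=9×1155+11880=22275; T_12,10=10×55+1155=1705; T_12,11=11×1+55=66
Read S(12,9) = 22275, S(12,10) = 1705, S(12,11) = 66.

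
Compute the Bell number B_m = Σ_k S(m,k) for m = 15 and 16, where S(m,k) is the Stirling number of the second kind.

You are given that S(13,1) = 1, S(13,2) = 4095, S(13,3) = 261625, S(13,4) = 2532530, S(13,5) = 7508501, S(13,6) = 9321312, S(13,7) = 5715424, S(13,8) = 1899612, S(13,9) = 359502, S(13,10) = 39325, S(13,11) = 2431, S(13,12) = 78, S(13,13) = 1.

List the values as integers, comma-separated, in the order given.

row 14: T[14][1]=1·1+0=1  T[14][2]=2·4095+1=8191  T[14][3]=3·261625+4095=788970  T[14][4]=4·2532530+261625=10391745  T[14][5]=5·7508501+2532530=40075035  T[14][6]=6·9321312+7508501=63436373  T[14][7]=7·5715424+9321312=49329280  T[14][8]=8·1899612+5715424=20912320  T[14][9]=9·359502+1899612=5135130  T[14][10]=10·39325+359502=752752  T[14][11]=11·2431+39325=66066  T[14][12]=12·78+2431=3367  T[14][13]=13·1+78=91  T[14][14]=14·0+1=1
row 15: T[15][1]=1·1+0=1  T[15][2]=2·8191+1=16383  T[15][3]=3·788970+8191=2375101  T[15][4]=4·10391745+788970=42355950  T[15][5]=5·40075035+10391745=210766920  T[15][6]=6·63436373+40075035=420693273  T[15][7]=7·49329280+63436373=408741333  T[15][8]=8·20912320+49329280=216627840  T[15][9]=9·5135130+20912320=67128490  T[15][10]=10·752752+5135130=12662650  T[15][11]=11·66066+752752=1479478  T[15][12]=12·3367+66066=106470  T[15][13]=13·91+3367=4550  T[15][14]=14·1+91=105  T[15][15]=15·0+1=1
row 16: T[16][1]=1·1+0=1  T[16][2]=2·16383+1=32767  T[16][3]=3·2375101+16383=7141686  T[16][4]=4·42355950+2375101=171798901  T[16][5]=5·210766920+42355950=1096190550  T[16][6]=6·420693273+210766920=2734926558  T[16][7]=7·408741333+420693273=3281882604  T[16][8]=8·216627840+408741333=2141764053  T[16][9]=9·67128490+216627840=820784250  T[16][10]=10·12662650+67128490=193754990  T[16][11]=11·1479478+12662650=28936908  T[16][12]=12·106470+1479478=2757118  T[16][13]=13·4550+106470=165620  T[16][14]=14·105+4550=6020  T[16][15]=15·1+105=120  T[16][16]=16·0+1=1
B_15 = ΣS(15,k) = 1+16383+2375101+42355950+210766920+420693273+408741333+216627840+67128490+12662650+1479478+106470+4550+105+1 = 1382958545
B_16 = ΣS(16,k) = 1+32767+7141686+171798901+1096190550+2734926558+3281882604+2141764053+820784250+193754990+28936908+2757118+165620+6020+120+1 = 10480142147

1382958545, 10480142147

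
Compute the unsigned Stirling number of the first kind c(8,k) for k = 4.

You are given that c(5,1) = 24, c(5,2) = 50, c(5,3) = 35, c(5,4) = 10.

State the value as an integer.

6769

r6: T_6,2=5×50+24=274; T_6,3=5×35+50=225; T_6,4=5×10+35=85
r7: T_7,3=6×225+274=1624; T_7,4=6×85+225=735
r8: T_8,4=7×735+1624=6769
Read c(8,4) = 6769.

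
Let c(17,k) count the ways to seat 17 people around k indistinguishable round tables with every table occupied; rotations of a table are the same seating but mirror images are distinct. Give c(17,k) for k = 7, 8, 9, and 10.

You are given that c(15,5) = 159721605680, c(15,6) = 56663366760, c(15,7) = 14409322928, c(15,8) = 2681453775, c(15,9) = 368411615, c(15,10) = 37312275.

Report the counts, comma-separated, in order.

5374523477960, 1146901283528, 185953177553, 23057159840

i=16: T(16,6)=159721605680+15·56663366760=1009672107080 | T(16,7)=56663366760+15·14409322928=272803210680 | T(16,8)=14409322928+15·2681453775=54631129553 | T(16,9)=2681453775+15·368411615=8207628000 | T(16,10)=368411615+15·37312275=928095740
i=17: T(17,7)=1009672107080+16·272803210680=5374523477960 | T(17,8)=272803210680+16·54631129553=1146901283528 | T(17,9)=54631129553+16·8207628000=185953177553 | T(17,10)=8207628000+16·928095740=23057159840
Read c(17,7) = 5374523477960, c(17,8) = 1146901283528, c(17,9) = 185953177553, c(17,10) = 23057159840.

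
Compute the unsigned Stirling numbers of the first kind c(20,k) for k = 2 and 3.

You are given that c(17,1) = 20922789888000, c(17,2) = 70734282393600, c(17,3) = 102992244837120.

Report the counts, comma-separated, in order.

@18  (18,1):20922789888000·17+0→355687428096000, (18,2):70734282393600·17+20922789888000→1223405590579200, (18,3):102992244837120·17+70734282393600→1821602444624640
@19  (19,1):355687428096000·18+0→6402373705728000, (19,2):1223405590579200·18+355687428096000→22376988058521600, (19,3):1821602444624640·18+1223405590579200→34012249593822720
@20  (20,2):22376988058521600·19+6402373705728000→431565146817638400, (20,3):34012249593822720·19+22376988058521600→668609730341153280
Read c(20,2) = 431565146817638400, c(20,3) = 668609730341153280.

431565146817638400, 668609730341153280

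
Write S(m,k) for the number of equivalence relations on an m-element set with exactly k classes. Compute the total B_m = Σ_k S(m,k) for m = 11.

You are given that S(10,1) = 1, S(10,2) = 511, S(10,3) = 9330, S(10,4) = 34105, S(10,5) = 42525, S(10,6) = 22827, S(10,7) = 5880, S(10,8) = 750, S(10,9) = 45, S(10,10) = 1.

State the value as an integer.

678570

i=11: T(11,1)=0+1·1=1 | T(11,2)=1+2·511=1023 | T(11,3)=511+3·9330=28501 | T(11,4)=9330+4·34105=145750 | T(11,5)=34105+5·42525=246730 | T(11,6)=42525+6·22827=179487 | T(11,7)=22827+7·5880=63987 | T(11,8)=5880+8·750=11880 | T(11,9)=750+9·45=1155 | T(11,10)=45+10·1=55 | T(11,11)=1+11·0=1
B_11 = ΣS(11,k) = 1+1023+28501+145750+246730+179487+63987+11880+1155+55+1 = 678570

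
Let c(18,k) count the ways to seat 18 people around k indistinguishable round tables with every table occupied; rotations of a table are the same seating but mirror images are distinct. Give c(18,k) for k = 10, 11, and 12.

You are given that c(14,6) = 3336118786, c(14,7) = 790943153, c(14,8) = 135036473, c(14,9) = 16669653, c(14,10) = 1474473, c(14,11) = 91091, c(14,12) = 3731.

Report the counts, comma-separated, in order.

577924894833, 60202693980, 4853222764

@15  (15,7):790943153·14+3336118786→14409322928, (15,8):135036473·14+790943153→2681453775, (15,9):16669653·14+135036473→368411615, (15,10):1474473·14+16669653→37312275, (15,11):91091·14+1474473→2749747, (15,12):3731·14+91091→143325
@16  (16,8):2681453775·15+14409322928→54631129553, (16,9):368411615·15+2681453775→8207628000, (16,10):37312275·15+368411615→928095740, (16,11):2749747·15+37312275→78558480, (16,12):143325·15+2749747→4899622
@17  (17,9):8207628000·16+54631129553→185953177553, (17,10):928095740·16+8207628000→23057159840, (17,11):78558480·16+928095740→2185031420, (17,12):4899622·16+78558480→156952432
@18  (18,10):23057159840·17+185953177553→577924894833, (18,11):2185031420·17+23057159840→60202693980, (18,12):156952432·17+2185031420→4853222764
Read c(18,10) = 577924894833, c(18,11) = 60202693980, c(18,12) = 4853222764.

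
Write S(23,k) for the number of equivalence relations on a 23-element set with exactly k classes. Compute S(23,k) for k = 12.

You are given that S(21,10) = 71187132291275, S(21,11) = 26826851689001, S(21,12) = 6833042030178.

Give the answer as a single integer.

row 22: T[22][11]=11·26826851689001+71187132291275=366282500870286  T[22][12]=12·6833042030178+26826851689001=108823356051137
row 23: T[23][12]=12·108823356051137+366282500870286=1672162773483930
Read S(23,12) = 1672162773483930.

1672162773483930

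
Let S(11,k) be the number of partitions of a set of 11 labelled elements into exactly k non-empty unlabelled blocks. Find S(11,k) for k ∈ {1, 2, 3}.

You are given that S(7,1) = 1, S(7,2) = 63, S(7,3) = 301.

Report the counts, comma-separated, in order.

i=8: T(8,1)=0+1·1=1 | T(8,2)=1+2·63=127 | T(8,3)=63+3·301=966
i=9: T(9,1)=0+1·1=1 | T(9,2)=1+2·127=255 | T(9,3)=127+3·966=3025
i=10: T(10,1)=0+1·1=1 | T(10,2)=1+2·255=511 | T(10,3)=255+3·3025=9330
i=11: T(11,1)=0+1·1=1 | T(11,2)=1+2·511=1023 | T(11,3)=511+3·9330=28501
Read S(11,1) = 1, S(11,2) = 1023, S(11,3) = 28501.

1, 1023, 28501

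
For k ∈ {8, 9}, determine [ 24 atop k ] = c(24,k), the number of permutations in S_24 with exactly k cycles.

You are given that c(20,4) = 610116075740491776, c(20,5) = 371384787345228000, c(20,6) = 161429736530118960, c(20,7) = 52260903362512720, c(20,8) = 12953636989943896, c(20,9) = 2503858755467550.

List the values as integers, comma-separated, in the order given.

5304713715525445812976, 1204749260161737632496

r21: T_21,5=20×371384787345228000+610116075740491776=8037811822645051776; T_21,6=20×161429736530118960+371384787345228000=3599979517947607200; T_21,7=20×52260903362512720+161429736530118960=1206647803780373360; T_21,8=20×12953636989943896+52260903362512720=311333643161390640; T_21,9=20×2503858755467550+12953636989943896=63030812099294896
r22: T_22,6=21×3599979517947607200+8037811822645051776=83637381699544802976; T_22,7=21×1206647803780373360+3599979517947607200=28939583397335447760; T_22,8=21×311333643161390640+1206647803780373360=7744654310169576800; T_22,9=21×63030812099294896+311333643161390640=1634980697246583456
r23: T_23,7=22×28939583397335447760+83637381699544802976=720308216440924653696; T_23,8=22×7744654310169576800+28939583397335447760=199321978221066137360; T_23,9=22×1634980697246583456+7744654310169576800=43714229649594412832
r24: T_24,8=23×199321978221066137360+720308216440924653696=5304713715525445812976; T_24,9=23×43714229649594412832+199321978221066137360=1204749260161737632496
Read c(24,8) = 5304713715525445812976, c(24,9) = 1204749260161737632496.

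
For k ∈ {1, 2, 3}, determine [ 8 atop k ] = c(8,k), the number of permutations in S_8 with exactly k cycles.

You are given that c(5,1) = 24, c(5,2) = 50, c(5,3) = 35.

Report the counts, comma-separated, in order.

5040, 13068, 13132

row 6: T[6][1]=5·24+0=120  T[6][2]=5·50+24=274  T[6][3]=5·35+50=225
row 7: T[7][1]=6·120+0=720  T[7][2]=6·274+120=1764  T[7][3]=6·225+274=1624
row 8: T[8][1]=7·720+0=5040  T[8][2]=7·1764+720=13068  T[8][3]=7·1624+1764=13132
Read c(8,1) = 5040, c(8,2) = 13068, c(8,3) = 13132.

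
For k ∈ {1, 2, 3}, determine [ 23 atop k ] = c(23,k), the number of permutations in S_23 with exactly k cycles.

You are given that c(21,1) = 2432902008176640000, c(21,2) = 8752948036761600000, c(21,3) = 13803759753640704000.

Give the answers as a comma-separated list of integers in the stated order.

@22  (22,1):2432902008176640000·21+0→51090942171709440000, (22,2):8752948036761600000·21+2432902008176640000→186244810780170240000, (22,3):13803759753640704000·21+8752948036761600000→298631902863216384000
@23  (23,1):51090942171709440000·22+0→1124000727777607680000, (23,2):186244810780170240000·22+51090942171709440000→4148476779335454720000, (23,3):298631902863216384000·22+186244810780170240000→6756146673770930688000
Read c(23,1) = 1124000727777607680000, c(23,2) = 4148476779335454720000, c(23,3) = 6756146673770930688000.

1124000727777607680000, 4148476779335454720000, 6756146673770930688000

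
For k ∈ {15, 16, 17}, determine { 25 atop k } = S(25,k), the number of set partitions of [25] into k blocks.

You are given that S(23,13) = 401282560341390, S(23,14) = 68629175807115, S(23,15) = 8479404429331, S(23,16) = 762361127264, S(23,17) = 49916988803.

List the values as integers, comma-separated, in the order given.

[24] T[24,14]:14*68629175807115+401282560341390=1362091021641000 · T[24,15]:15*8479404429331+68629175807115=195820242247080 · T[24,16]:16*762361127264+8479404429331=20677182465555 · T[24,17]:17*49916988803+762361127264=1610949936915
[25] T[25,15]:15*195820242247080+1362091021641000=4299394655347200 · T[25,16]:16*20677182465555+195820242247080=526655161695960 · T[25,17]:17*1610949936915+20677182465555=48063331393110
Read S(25,15) = 4299394655347200, S(25,16) = 526655161695960, S(25,17) = 48063331393110.

4299394655347200, 526655161695960, 48063331393110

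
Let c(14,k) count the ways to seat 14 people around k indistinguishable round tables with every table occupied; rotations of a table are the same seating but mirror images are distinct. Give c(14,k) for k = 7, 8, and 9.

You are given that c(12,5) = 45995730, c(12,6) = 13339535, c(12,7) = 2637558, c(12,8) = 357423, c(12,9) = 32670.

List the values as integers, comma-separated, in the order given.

790943153, 135036473, 16669653

[13] T[13,6]:12*13339535+45995730=206070150 · T[13,7]:12*2637558+13339535=44990231 · T[13,8]:12*357423+2637558=6926634 · T[13,9]:12*32670+357423=749463
[14] T[14,7]:13*44990231+206070150=790943153 · T[14,8]:13*6926634+44990231=135036473 · T[14,9]:13*749463+6926634=16669653
Read c(14,7) = 790943153, c(14,8) = 135036473, c(14,9) = 16669653.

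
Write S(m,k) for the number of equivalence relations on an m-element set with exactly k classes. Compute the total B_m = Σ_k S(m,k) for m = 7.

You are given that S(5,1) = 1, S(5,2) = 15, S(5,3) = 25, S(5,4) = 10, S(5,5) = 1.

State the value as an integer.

r6: T_6,1=1×1+0=1; T_6,2=2×15+1=31; T_6,3=3×25+15=90; T_6,4=4×10+25=65; T_6,5=5×1+10=15; T_6,6=6×0+1=1
r7: T_7,1=1×1+0=1; T_7,2=2×31+1=63; T_7,3=3×90+31=301; T_7,4=4×65+90=350; T_7,5=5×15+65=140; T_7,6=6×1+15=21; T_7,7=7×0+1=1
B_7 = ΣS(7,k) = 1+63+301+350+140+21+1 = 877

877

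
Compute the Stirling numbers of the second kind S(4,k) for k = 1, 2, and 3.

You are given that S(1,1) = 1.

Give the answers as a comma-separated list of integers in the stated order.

1, 7, 6

r2: T_2,1=1×1+0=1; T_2,2=2×0+1=1
r3: T_3,1=1×1+0=1; T_3,2=2×1+1=3; T_3,3=3×0+1=1
r4: T_4,1=1×1+0=1; T_4,2=2×3+1=7; T_4,3=3×1+3=6
Read S(4,1) = 1, S(4,2) = 7, S(4,3) = 6.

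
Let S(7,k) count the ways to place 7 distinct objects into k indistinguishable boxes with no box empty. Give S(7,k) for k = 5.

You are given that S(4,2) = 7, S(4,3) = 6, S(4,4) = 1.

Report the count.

r5: T_5,3=3×6+7=25; T_5,4=4×1+6=10; T_5,5=5×0+1=1
r6: T_6,4=4×10+25=65; T_6,5=5×1+10=15
r7: T_7,5=5×15+65=140
Read S(7,5) = 140.

140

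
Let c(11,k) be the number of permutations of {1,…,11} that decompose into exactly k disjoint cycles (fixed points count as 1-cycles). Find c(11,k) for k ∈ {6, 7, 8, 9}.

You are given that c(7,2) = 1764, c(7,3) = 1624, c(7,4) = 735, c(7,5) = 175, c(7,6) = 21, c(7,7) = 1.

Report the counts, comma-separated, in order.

[8] T[8,3]:7*1624+1764=13132 · T[8,4]:7*735+1624=6769 · T[8,5]:7*175+735=1960 · T[8,6]:7*21+175=322 · T[8,7]:7*1+21=28 · T[8,8]:7*0+1=1
[9] T[9,4]:8*6769+13132=67284 · T[9,5]:8*1960+6769=22449 · T[9,6]:8*322+1960=4536 · T[9,7]:8*28+322=546 · T[9,8]:8*1+28=36 · T[9,9]:8*0+1=1
[10] T[10,5]:9*22449+67284=269325 · T[10,6]:9*4536+22449=63273 · T[10,7]:9*546+4536=9450 · T[10,8]:9*36+546=870 · T[10,9]:9*1+36=45
[11] T[11,6]:10*63273+269325=902055 · T[11,7]:10*9450+63273=157773 · T[11,8]:10*870+9450=18150 · T[11,9]:10*45+870=1320
Read c(11,6) = 902055, c(11,7) = 157773, c(11,8) = 18150, c(11,9) = 1320.

902055, 157773, 18150, 1320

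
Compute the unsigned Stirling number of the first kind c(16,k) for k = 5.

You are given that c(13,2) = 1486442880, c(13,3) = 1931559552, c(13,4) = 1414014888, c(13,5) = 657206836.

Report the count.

r14: T_14,3=13×1931559552+1486442880=26596717056; T_14,4=13×1414014888+1931559552=20313753096; T_14,5=13×657206836+1414014888=9957703756
r15: T_15,4=14×20313753096+26596717056=310989260400; T_15,5=14×9957703756+20313753096=159721605680
r16: T_16,5=15×159721605680+310989260400=2706813345600
Read c(16,5) = 2706813345600.

2706813345600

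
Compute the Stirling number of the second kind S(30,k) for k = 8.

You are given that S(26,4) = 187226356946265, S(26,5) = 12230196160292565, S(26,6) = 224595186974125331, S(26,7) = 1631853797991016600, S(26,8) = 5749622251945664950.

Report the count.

[27] T[27,5]:5*12230196160292565+187226356946265=61338207158409090 · T[27,6]:6*224595186974125331+12230196160292565=1359801318005044551 · T[27,7]:7*1631853797991016600+224595186974125331=11647571772911241531 · T[27,8]:8*5749622251945664950+1631853797991016600=47628831813556336200
[28] T[28,6]:6*1359801318005044551+61338207158409090=8220146115188676396 · T[28,7]:7*11647571772911241531+1359801318005044551=82892803728383735268 · T[28,8]:8*47628831813556336200+11647571772911241531=392678226281361931131
[29] T[29,7]:7*82892803728383735268+8220146115188676396=588469772213874823272 · T[29,8]:8*392678226281361931131+82892803728383735268=3224318613979279184316
[30] T[30,8]:8*3224318613979279184316+588469772213874823272=26383018684048108297800
Read S(30,8) = 26383018684048108297800.

26383018684048108297800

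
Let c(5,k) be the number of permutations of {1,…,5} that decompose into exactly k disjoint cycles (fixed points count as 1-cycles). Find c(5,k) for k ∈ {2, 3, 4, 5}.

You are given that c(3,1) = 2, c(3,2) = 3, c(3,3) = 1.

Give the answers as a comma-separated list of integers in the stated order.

@4  (4,1):2·3+0→6, (4,2):3·3+2→11, (4,3):1·3+3→6, (4,4):0·3+1→1
@5  (5,2):11·4+6→50, (5,3):6·4+11→35, (5,4):1·4+6→10, (5,5):0·4+1→1
Read c(5,2) = 50, c(5,3) = 35, c(5,4) = 10, c(5,5) = 1.

50, 35, 10, 1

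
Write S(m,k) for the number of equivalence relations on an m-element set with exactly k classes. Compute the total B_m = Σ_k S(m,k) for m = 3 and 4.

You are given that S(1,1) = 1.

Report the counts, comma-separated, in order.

5, 15

row 2: T[2][1]=1·1+0=1  T[2][2]=2·0+1=1
row 3: T[3][1]=1·1+0=1  T[3][2]=2·1+1=3  T[3][3]=3·0+1=1
row 4: T[4][1]=1·1+0=1  T[4][2]=2·3+1=7  T[4][3]=3·1+3=6  T[4][4]=4·0+1=1
B_3 = ΣS(3,k) = 1+3+1 = 5
B_4 = ΣS(4,k) = 1+7+6+1 = 15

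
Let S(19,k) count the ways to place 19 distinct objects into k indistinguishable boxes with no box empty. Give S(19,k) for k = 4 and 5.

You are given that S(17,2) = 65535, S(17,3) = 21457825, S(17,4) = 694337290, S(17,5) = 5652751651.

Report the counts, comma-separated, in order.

11259666950, 147589284710

@18  (18,3):21457825·3+65535→64439010, (18,4):694337290·4+21457825→2798806985, (18,5):5652751651·5+694337290→28958095545
@19  (19,4):2798806985·4+64439010→11259666950, (19,5):28958095545·5+2798806985→147589284710
Read S(19,4) = 11259666950, S(19,5) = 147589284710.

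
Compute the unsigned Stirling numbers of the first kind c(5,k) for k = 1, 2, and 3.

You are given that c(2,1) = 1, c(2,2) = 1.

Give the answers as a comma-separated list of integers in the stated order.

@3  (3,1):1·2+0→2, (3,2):1·2+1→3, (3,3):0·2+1→1
@4  (4,1):2·3+0→6, (4,2):3·3+2→11, (4,3):1·3+3→6
@5  (5,1):6·4+0→24, (5,2):11·4+6→50, (5,3):6·4+11→35
Read c(5,1) = 24, c(5,2) = 50, c(5,3) = 35.

24, 50, 35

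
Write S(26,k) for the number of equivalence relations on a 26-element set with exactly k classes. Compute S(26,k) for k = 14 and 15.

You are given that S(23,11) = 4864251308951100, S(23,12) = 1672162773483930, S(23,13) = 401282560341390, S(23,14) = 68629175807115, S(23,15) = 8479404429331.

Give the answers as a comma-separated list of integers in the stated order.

@24  (24,12):1672162773483930·12+4864251308951100→24930204590758260, (24,13):401282560341390·13+1672162773483930→6888836057922000, (24,14):68629175807115·14+401282560341390→1362091021641000, (24,15):8479404429331·15+68629175807115→195820242247080
@25  (25,13):6888836057922000·13+24930204590758260→114485073343744260, (25,14):1362091021641000·14+6888836057922000→25958110360896000, (25,15):195820242247080·15+1362091021641000→4299394655347200
@26  (26,14):25958110360896000·14+114485073343744260→477898618396288260, (26,15):4299394655347200·15+25958110360896000→90449030191104000
Read S(26,14) = 477898618396288260, S(26,15) = 90449030191104000.

477898618396288260, 90449030191104000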